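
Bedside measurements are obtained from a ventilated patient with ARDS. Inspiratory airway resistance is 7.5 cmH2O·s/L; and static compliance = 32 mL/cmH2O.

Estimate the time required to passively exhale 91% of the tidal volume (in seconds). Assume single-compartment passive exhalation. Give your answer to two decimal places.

τ = R × C = 7.5 × 32 mL/cmH2O = 7.5 × 0.032 L/cmH2O = 0.24 s.
Exhaled fraction f = 1 − e^(−t/τ) → t = −τ·ln(1 − f) = −0.24·ln(0.09) = 0.5779 s.

0.58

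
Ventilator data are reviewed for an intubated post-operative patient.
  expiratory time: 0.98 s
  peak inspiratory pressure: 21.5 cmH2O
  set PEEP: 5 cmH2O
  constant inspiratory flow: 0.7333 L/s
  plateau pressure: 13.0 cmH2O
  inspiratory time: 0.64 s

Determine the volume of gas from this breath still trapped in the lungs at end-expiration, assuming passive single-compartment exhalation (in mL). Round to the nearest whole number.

111

Vt = flow × Ti = 0.7333 L/s × 0.64 s × 1000 mL/L = 469.31 mL.
R = (PIP − Pplat)/V̇ = (21.5 − 13.0) / 0.7333 = 8.5/0.7333 = 11.591 cmH2O·s/L.
C = Vt/(Pplat − PEEP) = 469.31 / (13.0 − 5) = 469.31/8.0 = 58.664 mL/cmH2O.
τ = R × C = 11.591 × 0.05866 L/cmH2O = 0.6799 s.
Fraction remaining = e^(−Te/τ) = e^(−0.98/0.6799) = 0.2366.
Trapped volume = 469.31 × 0.2366 = 111.04 mL.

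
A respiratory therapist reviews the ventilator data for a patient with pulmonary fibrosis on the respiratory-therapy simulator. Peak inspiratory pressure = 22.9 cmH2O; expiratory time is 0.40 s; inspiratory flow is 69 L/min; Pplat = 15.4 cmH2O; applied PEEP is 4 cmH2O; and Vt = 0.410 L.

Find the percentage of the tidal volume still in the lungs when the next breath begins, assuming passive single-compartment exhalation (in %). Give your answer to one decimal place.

Flow: 69 L/min ÷ 60 = 1.15 L/s.
R = (PIP − Pplat)/V̇ = (22.9 − 15.4) / 1.15 = 7.5/1.15 = 6.522 cmH2O·s/L.
C = Vt/(Pplat − PEEP) = 410.0 / (15.4 − 4) = 410.0/11.4 = 35.965 mL/cmH2O.
τ = R × C = 6.522 × 0.03597 L/cmH2O = 0.2346 s.
Fraction remaining at end-expiration = e^(−Te/τ) = e^(−0.40/0.2346) = 0.1818 → 18.18%.

18.2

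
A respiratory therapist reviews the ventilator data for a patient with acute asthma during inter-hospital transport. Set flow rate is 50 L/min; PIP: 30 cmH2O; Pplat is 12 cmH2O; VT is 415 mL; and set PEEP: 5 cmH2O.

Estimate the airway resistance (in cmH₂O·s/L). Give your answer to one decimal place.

Flow: 50 L/min ÷ 60 = 0.8333 L/s.
Raw = (PIP − Pplat) / flow = (30 − 12) / 0.8333 = 18.0 / 0.8333 = 21.601 cmH2O·s/L.

21.6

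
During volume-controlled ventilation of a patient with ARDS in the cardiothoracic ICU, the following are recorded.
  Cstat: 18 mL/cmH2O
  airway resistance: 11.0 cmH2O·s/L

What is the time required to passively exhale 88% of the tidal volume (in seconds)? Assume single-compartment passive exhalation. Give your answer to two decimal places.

τ = R × C = 11.0 × 18 mL/cmH2O = 11.0 × 0.018 L/cmH2O = 0.198 s.
Exhaled fraction f = 1 − e^(−t/τ) → t = −τ·ln(1 − f) = −0.198·ln(0.12) = 0.4198 s.

0.42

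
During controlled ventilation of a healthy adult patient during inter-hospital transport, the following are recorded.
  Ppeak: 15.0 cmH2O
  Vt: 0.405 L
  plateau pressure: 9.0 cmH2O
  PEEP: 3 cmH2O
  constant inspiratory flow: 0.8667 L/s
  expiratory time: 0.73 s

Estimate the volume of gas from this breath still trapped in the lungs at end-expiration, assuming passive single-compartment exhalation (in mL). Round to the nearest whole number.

85

R = (PIP − Pplat)/V̇ = (15.0 − 9.0) / 0.8667 = 6.0/0.8667 = 6.923 cmH2O·s/L.
C = Vt/(Pplat − PEEP) = 405.0 / (9.0 − 3) = 405.0/6.0 = 67.5 mL/cmH2O.
τ = R × C = 6.923 × 0.0675 L/cmH2O = 0.4673 s.
Fraction remaining = e^(−Te/τ) = e^(−0.73/0.4673) = 0.2097.
Trapped volume = 405.0 × 0.2097 = 84.929 mL.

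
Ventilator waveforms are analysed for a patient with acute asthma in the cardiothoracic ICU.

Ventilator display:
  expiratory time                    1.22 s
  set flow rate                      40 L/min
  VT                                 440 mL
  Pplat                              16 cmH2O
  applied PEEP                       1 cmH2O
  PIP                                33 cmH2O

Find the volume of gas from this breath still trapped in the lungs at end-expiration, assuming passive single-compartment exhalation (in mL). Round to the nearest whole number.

86

Flow: 40 L/min ÷ 60 = 0.6667 L/s.
R = (PIP − Pplat)/V̇ = (33 − 16) / 0.6667 = 17.0/0.6667 = 25.499 cmH2O·s/L.
C = Vt/(Pplat − PEEP) = 440.0 / (16 − 1) = 440.0/15.0 = 29.333 mL/cmH2O.
τ = R × C = 25.499 × 0.02933 L/cmH2O = 0.7479 s.
Fraction remaining = e^(−Te/τ) = e^(−1.22/0.7479) = 0.1957.
Trapped volume = 440.0 × 0.1957 = 86.108 mL.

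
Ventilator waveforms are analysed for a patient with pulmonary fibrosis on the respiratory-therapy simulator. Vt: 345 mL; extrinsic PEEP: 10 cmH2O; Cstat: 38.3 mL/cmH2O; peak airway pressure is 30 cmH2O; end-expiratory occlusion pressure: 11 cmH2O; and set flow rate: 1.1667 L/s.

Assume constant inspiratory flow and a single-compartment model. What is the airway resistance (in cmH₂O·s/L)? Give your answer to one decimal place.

8.6

Total PEEP = 11 cmH2O (set 10 + intrinsic 1); this is the baseline alveolar pressure.
Equation of motion (constant flow): PIP = Vt/C + R·V̇ + PEEP.
R·V̇ = PIP − Vt/C − PEEP = 30 − 345/38.3 − 11 = 30 − 9.008 − 11 = 9.992 cmH2O.
R = 9.992 / 1.1667 = 8.564 cmH2O·s/L.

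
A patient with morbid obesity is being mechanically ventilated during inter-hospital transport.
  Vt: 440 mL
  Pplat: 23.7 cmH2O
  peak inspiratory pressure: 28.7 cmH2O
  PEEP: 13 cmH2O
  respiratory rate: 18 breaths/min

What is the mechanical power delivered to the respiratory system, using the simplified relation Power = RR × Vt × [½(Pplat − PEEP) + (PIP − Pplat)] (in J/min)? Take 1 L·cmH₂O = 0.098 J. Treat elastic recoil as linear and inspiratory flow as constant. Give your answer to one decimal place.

Per-breath work = Vt × [½(Pplat−PEEP) + (PIP−Pplat)] = 0.440 × [0.5×10.7 + 5.0] = 0.440 × 10.35 = 4.554 L·cmH2O.
Power = 18 × 4.554 = 81.972 L·cmH2O/min.
× 0.098 J/(L·cmH2O) → 8.033 J/min.

8.0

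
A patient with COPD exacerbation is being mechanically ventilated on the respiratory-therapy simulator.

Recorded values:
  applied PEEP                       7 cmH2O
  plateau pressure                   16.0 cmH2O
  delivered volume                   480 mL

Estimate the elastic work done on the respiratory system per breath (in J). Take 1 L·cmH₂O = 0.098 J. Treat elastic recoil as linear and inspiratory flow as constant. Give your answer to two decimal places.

0.21

Elastic work ≈ ½ × (Pplat − PEEP) × Vt = 0.5 × (16.0 − 7) × 0.480 L = 0.5 × 9.0 × 0.480 = 2.16 L·cmH2O.
× 0.098 J/(L·cmH2O) → 0.2117 J.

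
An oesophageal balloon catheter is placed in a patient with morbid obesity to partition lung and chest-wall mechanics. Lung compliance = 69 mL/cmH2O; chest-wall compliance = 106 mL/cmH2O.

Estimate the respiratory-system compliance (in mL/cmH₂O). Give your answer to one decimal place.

Lung and chest wall are elastances in series: 1/Crs = 1/CL + 1/Ccw.
1/Crs = 1/69 + 1/106 = 0.02393.
Crs = 41.789 mL/cmH2O.

41.8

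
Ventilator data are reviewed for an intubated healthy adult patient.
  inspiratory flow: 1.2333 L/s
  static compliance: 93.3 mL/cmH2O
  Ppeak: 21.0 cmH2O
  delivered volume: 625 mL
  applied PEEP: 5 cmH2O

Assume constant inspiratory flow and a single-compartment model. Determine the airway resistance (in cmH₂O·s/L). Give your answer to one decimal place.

Equation of motion (constant flow): PIP = Vt/C + R·V̇ + PEEP.
R·V̇ = PIP − Vt/C − PEEP = 21.0 − 625/93.3 − 5 = 21.0 − 6.699 − 5 = 9.301 cmH2O.
R = 9.301 / 1.2333 = 7.542 cmH2O·s/L.

7.5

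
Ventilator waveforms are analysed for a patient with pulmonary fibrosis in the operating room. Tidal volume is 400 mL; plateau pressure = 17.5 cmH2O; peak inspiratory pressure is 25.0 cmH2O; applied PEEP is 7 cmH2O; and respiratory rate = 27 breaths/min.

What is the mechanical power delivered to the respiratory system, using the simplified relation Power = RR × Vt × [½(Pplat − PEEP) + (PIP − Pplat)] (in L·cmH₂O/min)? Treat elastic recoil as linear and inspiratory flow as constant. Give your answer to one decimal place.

Per-breath work = Vt × [½(Pplat−PEEP) + (PIP−Pplat)] = 0.400 × [0.5×10.5 + 7.5] = 0.400 × 12.75 = 5.1 L·cmH2O.
Power = 27 × 5.1 = 137.7 L·cmH2O/min.

137.7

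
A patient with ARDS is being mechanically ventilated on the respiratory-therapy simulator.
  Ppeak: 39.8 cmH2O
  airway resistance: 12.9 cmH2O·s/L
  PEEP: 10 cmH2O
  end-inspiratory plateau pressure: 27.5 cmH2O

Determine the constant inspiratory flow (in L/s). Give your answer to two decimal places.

0.95

flow = (PIP − Pplat) / Raw = 12.3 / 12.9 = 0.9535 L/s.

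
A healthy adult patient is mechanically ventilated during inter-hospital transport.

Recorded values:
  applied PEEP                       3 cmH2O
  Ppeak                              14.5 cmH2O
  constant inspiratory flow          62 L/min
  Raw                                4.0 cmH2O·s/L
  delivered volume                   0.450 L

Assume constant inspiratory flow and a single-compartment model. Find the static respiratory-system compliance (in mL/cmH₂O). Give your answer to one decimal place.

61.1

Flow: 62 L/min ÷ 60 = 1.0333 L/s.
Equation of motion (constant flow): PIP = Vt/C + R·V̇ + PEEP.
Vt/C = PIP − R·V̇ − PEEP = 14.5 − 4.0×1.0333 − 3 = 14.5 − 4.133 − 3 = 7.367 cmH2O.
C = Vt / 7.367 = 450 / 7.367 = 61.083 mL/cmH2O.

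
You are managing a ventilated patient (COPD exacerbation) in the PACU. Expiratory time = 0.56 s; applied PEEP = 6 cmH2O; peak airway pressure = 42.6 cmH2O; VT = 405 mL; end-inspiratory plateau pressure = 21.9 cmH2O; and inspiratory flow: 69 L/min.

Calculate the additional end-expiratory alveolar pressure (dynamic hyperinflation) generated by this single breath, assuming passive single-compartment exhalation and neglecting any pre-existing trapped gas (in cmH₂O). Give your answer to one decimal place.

4.7

Flow: 69 L/min ÷ 60 = 1.15 L/s.
R = (PIP − Pplat)/V̇ = (42.6 − 21.9) / 1.15 = 20.7/1.15 = 18.0 cmH2O·s/L.
C = Vt/(Pplat − PEEP) = 405.0 / (21.9 − 6) = 405.0/15.9 = 25.472 mL/cmH2O.
τ = R × C = 18.0 × 0.02547 L/cmH2O = 0.4585 s.
Fraction remaining = e^(−Te/τ) = e^(−0.56/0.4585) = 0.2948; trapped volume = 405.0 × 0.2948 = 119.39 mL.
Additional alveolar pressure from trapping ≈ V_trapped / C = 119.39 / 25.472 = 4.687 cmH2O.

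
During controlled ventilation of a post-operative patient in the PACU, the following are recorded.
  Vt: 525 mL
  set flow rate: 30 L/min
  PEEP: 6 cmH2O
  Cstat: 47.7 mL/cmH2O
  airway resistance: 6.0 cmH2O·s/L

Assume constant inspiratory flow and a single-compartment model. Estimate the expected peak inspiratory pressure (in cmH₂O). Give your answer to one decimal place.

Flow: 30 L/min ÷ 60 = 0.5 L/s.
Equation of motion (constant flow): PIP = Vt/C + R·V̇ + PEEP.
PIP = 525/47.7 + 6.0×0.5 + 6 = 11.006 + 3.0 + 6 = 20.006 cmH2O.

20.0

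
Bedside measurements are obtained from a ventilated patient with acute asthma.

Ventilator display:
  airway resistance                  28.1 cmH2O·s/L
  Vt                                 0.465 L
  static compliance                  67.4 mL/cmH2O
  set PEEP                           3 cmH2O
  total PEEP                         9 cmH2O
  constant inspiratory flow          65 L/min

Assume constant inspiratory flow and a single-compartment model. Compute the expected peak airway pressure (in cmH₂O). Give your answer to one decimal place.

Flow: 65 L/min ÷ 60 = 1.0833 L/s.
Total PEEP = 9 cmH2O (set 3 + intrinsic 6); this is the baseline alveolar pressure.
Equation of motion (constant flow): PIP = Vt/C + R·V̇ + PEEP.
PIP = 465/67.4 + 28.1×1.0833 + 9 = 6.899 + 30.441 + 9 = 46.34 cmH2O.

46.3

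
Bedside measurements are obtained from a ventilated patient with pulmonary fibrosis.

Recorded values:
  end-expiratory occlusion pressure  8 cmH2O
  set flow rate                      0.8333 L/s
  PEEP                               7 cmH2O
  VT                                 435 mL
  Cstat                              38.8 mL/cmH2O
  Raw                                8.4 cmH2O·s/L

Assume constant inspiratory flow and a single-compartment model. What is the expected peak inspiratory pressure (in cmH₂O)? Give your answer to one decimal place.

26.2

Total PEEP = 8 cmH2O (set 7 + intrinsic 1); this is the baseline alveolar pressure.
Equation of motion (constant flow): PIP = Vt/C + R·V̇ + PEEP.
PIP = 435/38.8 + 8.4×0.8333 + 8 = 11.211 + 7.0 + 8 = 26.211 cmH2O.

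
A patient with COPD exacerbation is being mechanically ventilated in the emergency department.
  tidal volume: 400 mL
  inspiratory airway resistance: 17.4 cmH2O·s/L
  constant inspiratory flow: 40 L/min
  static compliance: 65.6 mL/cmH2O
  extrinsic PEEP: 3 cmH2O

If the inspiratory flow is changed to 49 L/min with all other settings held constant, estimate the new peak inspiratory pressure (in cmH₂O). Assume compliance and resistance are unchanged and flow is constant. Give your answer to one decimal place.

23.3

Flow: 40 L/min ÷ 60 = 0.6667 L/s.
New flow: 49 L/min ÷ 60 = 0.8167 L/s.
PIP = Vt/C + R·V̇ + PEEP (constant-flow equation of motion).
Only the resistive term changes: ΔPIP = R × ΔV̇ = 17.4 × (0.8167 − 0.6667) = 17.4 × 0.15 = 2.61 cmH2O.
Original PIP = 400/65.6 + 17.4×0.6667 + 3 = 20.698 cmH2O; new PIP = 20.698 + (2.61) = 23.308 cmH2O.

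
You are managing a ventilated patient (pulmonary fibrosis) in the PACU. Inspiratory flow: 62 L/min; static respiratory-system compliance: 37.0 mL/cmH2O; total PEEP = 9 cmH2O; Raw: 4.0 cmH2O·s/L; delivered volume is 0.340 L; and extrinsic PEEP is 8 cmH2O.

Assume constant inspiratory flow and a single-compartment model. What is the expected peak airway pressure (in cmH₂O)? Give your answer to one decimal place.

22.3

Flow: 62 L/min ÷ 60 = 1.0333 L/s.
Total PEEP = 9 cmH2O (set 8 + intrinsic 1); this is the baseline alveolar pressure.
Equation of motion (constant flow): PIP = Vt/C + R·V̇ + PEEP.
PIP = 340/37.0 + 4.0×1.0333 + 9 = 9.189 + 4.133 + 9 = 22.322 cmH2O.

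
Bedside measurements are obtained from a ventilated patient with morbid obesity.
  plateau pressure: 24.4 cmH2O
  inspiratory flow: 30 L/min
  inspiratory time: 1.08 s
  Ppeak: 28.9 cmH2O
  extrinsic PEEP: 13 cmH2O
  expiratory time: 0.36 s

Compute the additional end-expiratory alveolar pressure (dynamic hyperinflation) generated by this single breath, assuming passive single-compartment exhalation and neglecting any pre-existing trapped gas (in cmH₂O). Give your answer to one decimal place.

Flow: 30 L/min ÷ 60 = 0.5 L/s.
Vt = flow × Ti = 0.5 L/s × 1.08 s × 1000 mL/L = 540.0 mL.
R = (PIP − Pplat)/V̇ = (28.9 − 24.4) / 0.5 = 4.5/0.5 = 9.0 cmH2O·s/L.
C = Vt/(Pplat − PEEP) = 540.0 / (24.4 − 13) = 540.0/11.4 = 47.368 mL/cmH2O.
τ = R × C = 9.0 × 0.04737 L/cmH2O = 0.4263 s.
Fraction remaining = e^(−Te/τ) = e^(−0.36/0.4263) = 0.4298; trapped volume = 540.0 × 0.4298 = 232.09 mL.
Additional alveolar pressure from trapping ≈ V_trapped / C = 232.09 / 47.368 = 4.9 cmH2O.

4.9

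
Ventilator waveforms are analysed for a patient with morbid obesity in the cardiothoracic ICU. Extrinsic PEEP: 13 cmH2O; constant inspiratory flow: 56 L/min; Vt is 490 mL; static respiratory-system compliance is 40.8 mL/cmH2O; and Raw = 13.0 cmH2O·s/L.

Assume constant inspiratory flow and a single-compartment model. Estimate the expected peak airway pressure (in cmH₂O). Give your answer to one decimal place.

Flow: 56 L/min ÷ 60 = 0.9333 L/s.
Equation of motion (constant flow): PIP = Vt/C + R·V̇ + PEEP.
PIP = 490/40.8 + 13.0×0.9333 + 13 = 12.01 + 12.133 + 13 = 37.143 cmH2O.

37.1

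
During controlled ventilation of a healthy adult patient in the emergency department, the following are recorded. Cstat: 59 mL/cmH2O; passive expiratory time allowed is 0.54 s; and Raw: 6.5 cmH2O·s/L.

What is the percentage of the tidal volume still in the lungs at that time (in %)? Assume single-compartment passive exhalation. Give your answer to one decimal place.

τ = R × C = 6.5 × 59 mL/cmH2O = 6.5 × 0.059 L/cmH2O = 0.3835 s.
Passive exhalation: V(t)/V₀ = e^(−t/τ) = e^(−0.54/0.3835) = 0.2446.
Fraction remaining = 0.2446 → 24.46%.

24.5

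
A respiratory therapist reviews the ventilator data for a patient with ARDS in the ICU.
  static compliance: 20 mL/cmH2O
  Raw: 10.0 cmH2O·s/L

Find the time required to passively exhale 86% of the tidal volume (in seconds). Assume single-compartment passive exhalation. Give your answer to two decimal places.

τ = R × C = 10.0 × 20 mL/cmH2O = 10.0 × 0.020 L/cmH2O = 0.2 s.
Exhaled fraction f = 1 − e^(−t/τ) → t = −τ·ln(1 − f) = −0.2·ln(0.14) = 0.3932 s.

0.39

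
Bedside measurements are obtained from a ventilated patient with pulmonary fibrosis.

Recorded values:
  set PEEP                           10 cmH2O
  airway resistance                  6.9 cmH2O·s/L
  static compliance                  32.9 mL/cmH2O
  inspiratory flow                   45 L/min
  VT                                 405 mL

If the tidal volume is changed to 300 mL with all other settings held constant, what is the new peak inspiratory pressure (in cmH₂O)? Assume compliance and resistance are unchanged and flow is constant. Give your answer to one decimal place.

24.3

Flow: 45 L/min ÷ 60 = 0.75 L/s.
PIP = Vt/C + R·V̇ + PEEP (constant-flow equation of motion).
Only the elastic term changes: ΔPIP = ΔVt / C = (300 − 405) / 32.9 = -3.191 cmH2O.
Original PIP = 405/32.9 + 6.9×0.75 + 10 = 27.485 cmH2O; new PIP = 27.485 + (-3.191) = 24.294 cmH2O.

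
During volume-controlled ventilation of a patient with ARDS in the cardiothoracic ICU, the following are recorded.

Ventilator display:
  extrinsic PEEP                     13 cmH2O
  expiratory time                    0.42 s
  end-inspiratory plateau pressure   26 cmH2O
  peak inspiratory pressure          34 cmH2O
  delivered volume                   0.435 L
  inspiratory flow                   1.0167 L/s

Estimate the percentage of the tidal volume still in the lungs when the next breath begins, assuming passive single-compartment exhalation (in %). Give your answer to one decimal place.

R = (PIP − Pplat)/V̇ = (34 − 26) / 1.0167 = 8.0/1.0167 = 7.869 cmH2O·s/L.
C = Vt/(Pplat − PEEP) = 435.0 / (26 − 13) = 435.0/13.0 = 33.462 mL/cmH2O.
τ = R × C = 7.869 × 0.03346 L/cmH2O = 0.2633 s.
Fraction remaining at end-expiration = e^(−Te/τ) = e^(−0.42/0.2633) = 0.2029 → 20.29%.

20.3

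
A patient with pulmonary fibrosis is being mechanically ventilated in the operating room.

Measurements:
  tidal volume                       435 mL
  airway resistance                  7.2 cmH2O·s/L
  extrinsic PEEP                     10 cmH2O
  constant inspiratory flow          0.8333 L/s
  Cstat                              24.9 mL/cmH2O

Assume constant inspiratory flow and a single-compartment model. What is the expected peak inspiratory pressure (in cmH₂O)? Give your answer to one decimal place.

33.5

Equation of motion (constant flow): PIP = Vt/C + R·V̇ + PEEP.
PIP = 435/24.9 + 7.2×0.8333 + 10 = 17.47 + 6.0 + 10 = 33.47 cmH2O.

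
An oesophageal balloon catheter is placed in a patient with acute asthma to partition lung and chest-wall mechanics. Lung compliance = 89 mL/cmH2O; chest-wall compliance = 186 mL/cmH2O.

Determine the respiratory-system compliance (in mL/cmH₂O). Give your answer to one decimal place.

60.2

Lung and chest wall are elastances in series: 1/Crs = 1/CL + 1/Ccw.
1/Crs = 1/89 + 1/186 = 0.01661.
Crs = 60.205 mL/cmH2O.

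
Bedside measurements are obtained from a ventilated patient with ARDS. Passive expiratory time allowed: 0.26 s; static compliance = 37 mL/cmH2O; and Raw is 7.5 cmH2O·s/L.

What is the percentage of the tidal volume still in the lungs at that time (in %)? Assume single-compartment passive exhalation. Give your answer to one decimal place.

τ = R × C = 7.5 × 37 mL/cmH2O = 7.5 × 0.037 L/cmH2O = 0.2775 s.
Passive exhalation: V(t)/V₀ = e^(−t/τ) = e^(−0.26/0.2775) = 0.3918.
Fraction remaining = 0.3918 → 39.18%.

39.2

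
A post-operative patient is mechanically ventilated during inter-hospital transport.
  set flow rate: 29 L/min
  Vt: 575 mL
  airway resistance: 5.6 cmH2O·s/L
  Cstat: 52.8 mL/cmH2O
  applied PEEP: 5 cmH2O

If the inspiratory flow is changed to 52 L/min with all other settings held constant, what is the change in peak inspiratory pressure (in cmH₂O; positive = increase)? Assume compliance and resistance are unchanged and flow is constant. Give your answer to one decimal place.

Flow: 29 L/min ÷ 60 = 0.4833 L/s.
New flow: 52 L/min ÷ 60 = 0.8667 L/s.
PIP = Vt/C + R·V̇ + PEEP (constant-flow equation of motion).
Only the resistive term changes: ΔPIP = R × ΔV̇ = 5.6 × (0.8667 − 0.4833) = 5.6 × 0.3834 = 2.147 cmH2O.

2.1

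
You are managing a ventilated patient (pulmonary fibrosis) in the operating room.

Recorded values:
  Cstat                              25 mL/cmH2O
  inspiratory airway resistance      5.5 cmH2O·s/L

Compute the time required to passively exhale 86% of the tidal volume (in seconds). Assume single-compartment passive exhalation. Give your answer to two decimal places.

τ = R × C = 5.5 × 25 mL/cmH2O = 5.5 × 0.025 L/cmH2O = 0.1375 s.
Exhaled fraction f = 1 − e^(−t/τ) → t = −τ·ln(1 − f) = −0.1375·ln(0.14) = 0.2703 s.

0.27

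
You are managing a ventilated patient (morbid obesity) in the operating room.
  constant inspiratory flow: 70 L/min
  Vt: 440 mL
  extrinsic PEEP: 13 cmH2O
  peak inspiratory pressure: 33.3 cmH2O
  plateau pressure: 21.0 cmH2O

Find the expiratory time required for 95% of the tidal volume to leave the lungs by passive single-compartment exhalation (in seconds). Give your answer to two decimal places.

1.74

Flow: 70 L/min ÷ 60 = 1.1667 L/s.
R = (PIP − Pplat)/V̇ = (33.3 − 21.0) / 1.1667 = 12.3/1.1667 = 10.543 cmH2O·s/L.
C = Vt/(Pplat − PEEP) = 440.0 / (21.0 − 13) = 440.0/8.0 = 55.0 mL/cmH2O.
τ = R × C = 10.543 × 0.055 L/cmH2O = 0.5799 s.
t = −τ·ln(1 − 0.95) = −0.5799·ln(0.05) = 1.737 s.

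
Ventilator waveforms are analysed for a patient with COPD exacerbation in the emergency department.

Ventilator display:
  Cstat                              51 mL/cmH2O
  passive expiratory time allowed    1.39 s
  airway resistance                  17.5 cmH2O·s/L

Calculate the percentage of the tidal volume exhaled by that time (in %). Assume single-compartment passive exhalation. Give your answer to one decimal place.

τ = R × C = 17.5 × 51 mL/cmH2O = 17.5 × 0.051 L/cmH2O = 0.8925 s.
Passive exhalation: V(t)/V₀ = e^(−t/τ) = e^(−1.39/0.8925) = 0.2107.
Fraction exhaled = 1 − 0.2107 = 0.7893 → 78.93%.

78.9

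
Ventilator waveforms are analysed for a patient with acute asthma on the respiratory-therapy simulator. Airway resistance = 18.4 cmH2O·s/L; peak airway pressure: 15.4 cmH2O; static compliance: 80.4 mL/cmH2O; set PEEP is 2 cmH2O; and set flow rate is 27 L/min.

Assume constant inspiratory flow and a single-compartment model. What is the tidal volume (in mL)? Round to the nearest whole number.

412

Flow: 27 L/min ÷ 60 = 0.45 L/s.
Equation of motion (constant flow): PIP = Vt/C + R·V̇ + PEEP.
Vt/C = PIP − R·V̇ − PEEP = 15.4 − 8.28 − 2 = 5.12 cmH2O.
Vt = C × 5.12 = 80.4 × 5.12 = 411.65 mL.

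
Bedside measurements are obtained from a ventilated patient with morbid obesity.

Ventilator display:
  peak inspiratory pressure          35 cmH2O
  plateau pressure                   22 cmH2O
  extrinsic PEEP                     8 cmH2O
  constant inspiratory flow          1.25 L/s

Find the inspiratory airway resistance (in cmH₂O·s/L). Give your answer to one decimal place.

10.4

Raw = (PIP − Pplat) / flow = (35 − 22) / 1.25 = 13.0 / 1.25 = 10.4 cmH2O·s/L.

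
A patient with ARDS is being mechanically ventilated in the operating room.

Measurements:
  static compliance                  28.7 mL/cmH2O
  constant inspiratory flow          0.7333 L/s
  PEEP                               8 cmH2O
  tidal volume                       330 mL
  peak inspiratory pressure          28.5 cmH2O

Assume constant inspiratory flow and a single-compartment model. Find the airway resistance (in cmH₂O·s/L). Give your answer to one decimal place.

Equation of motion (constant flow): PIP = Vt/C + R·V̇ + PEEP.
R·V̇ = PIP − Vt/C − PEEP = 28.5 − 330/28.7 − 8 = 28.5 − 11.498 − 8 = 9.002 cmH2O.
R = 9.002 / 0.7333 = 12.276 cmH2O·s/L.

12.3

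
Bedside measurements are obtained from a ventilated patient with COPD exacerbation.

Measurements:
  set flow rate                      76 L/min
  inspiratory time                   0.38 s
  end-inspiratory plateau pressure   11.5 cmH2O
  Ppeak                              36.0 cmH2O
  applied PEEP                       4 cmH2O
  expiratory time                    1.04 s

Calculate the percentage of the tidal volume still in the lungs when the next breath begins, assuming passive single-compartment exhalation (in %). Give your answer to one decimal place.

43.3

Flow: 76 L/min ÷ 60 = 1.2667 L/s.
Vt = flow × Ti = 1.2667 L/s × 0.38 s × 1000 mL/L = 481.35 mL.
R = (PIP − Pplat)/V̇ = (36.0 − 11.5) / 1.2667 = 24.5/1.2667 = 19.342 cmH2O·s/L.
C = Vt/(Pplat − PEEP) = 481.35 / (11.5 − 4) = 481.35/7.5 = 64.18 mL/cmH2O.
τ = R × C = 19.342 × 0.06418 L/cmH2O = 1.241 s.
Fraction remaining at end-expiration = e^(−Te/τ) = e^(−1.04/1.241) = 0.4326 → 43.26%.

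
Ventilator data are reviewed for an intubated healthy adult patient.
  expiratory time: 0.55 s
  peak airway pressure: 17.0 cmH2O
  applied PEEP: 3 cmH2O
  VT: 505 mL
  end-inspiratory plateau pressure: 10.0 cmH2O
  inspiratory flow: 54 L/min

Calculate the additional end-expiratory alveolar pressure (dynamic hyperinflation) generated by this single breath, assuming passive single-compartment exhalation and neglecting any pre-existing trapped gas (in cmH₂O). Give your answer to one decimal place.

Flow: 54 L/min ÷ 60 = 0.9 L/s.
R = (PIP − Pplat)/V̇ = (17.0 − 10.0) / 0.9 = 7.0/0.9 = 7.778 cmH2O·s/L.
C = Vt/(Pplat − PEEP) = 505.0 / (10.0 − 3) = 505.0/7.0 = 72.143 mL/cmH2O.
τ = R × C = 7.778 × 0.07214 L/cmH2O = 0.5611 s.
Fraction remaining = e^(−Te/τ) = e^(−0.55/0.5611) = 0.3752; trapped volume = 505.0 × 0.3752 = 189.48 mL.
Additional alveolar pressure from trapping ≈ V_trapped / C = 189.48 / 72.143 = 2.626 cmH2O.

2.6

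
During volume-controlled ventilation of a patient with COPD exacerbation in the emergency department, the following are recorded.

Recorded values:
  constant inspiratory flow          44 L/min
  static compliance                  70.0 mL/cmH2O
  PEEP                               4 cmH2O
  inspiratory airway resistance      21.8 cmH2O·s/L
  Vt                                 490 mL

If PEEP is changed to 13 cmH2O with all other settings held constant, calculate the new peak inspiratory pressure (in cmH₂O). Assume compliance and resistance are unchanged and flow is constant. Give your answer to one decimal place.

Flow: 44 L/min ÷ 60 = 0.7333 L/s.
PIP = Vt/C + R·V̇ + PEEP (constant-flow equation of motion).
Only the baseline term changes: ΔPIP = ΔPEEP = 13 − 4 = 9.0 cmH2O.
Original PIP = 490/70.0 + 21.8×0.7333 + 4 = 26.986 cmH2O; new PIP = 26.986 + (9.0) = 35.986 cmH2O.

36.0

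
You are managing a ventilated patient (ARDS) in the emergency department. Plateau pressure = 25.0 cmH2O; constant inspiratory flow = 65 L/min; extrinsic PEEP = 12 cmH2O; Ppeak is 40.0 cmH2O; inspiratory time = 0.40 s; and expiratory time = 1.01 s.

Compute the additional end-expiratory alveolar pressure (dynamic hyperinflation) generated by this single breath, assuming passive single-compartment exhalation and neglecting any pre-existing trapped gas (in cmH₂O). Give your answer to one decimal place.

Flow: 65 L/min ÷ 60 = 1.0833 L/s.
Vt = flow × Ti = 1.0833 L/s × 0.40 s × 1000 mL/L = 433.32 mL.
R = (PIP − Pplat)/V̇ = (40.0 − 25.0) / 1.0833 = 15.0/1.0833 = 13.847 cmH2O·s/L.
C = Vt/(Pplat − PEEP) = 433.32 / (25.0 − 12) = 433.32/13.0 = 33.332 mL/cmH2O.
τ = R × C = 13.847 × 0.03333 L/cmH2O = 0.4615 s.
Fraction remaining = e^(−Te/τ) = e^(−1.01/0.4615) = 0.1121; trapped volume = 433.32 × 0.1121 = 48.575 mL.
Additional alveolar pressure from trapping ≈ V_trapped / C = 48.575 / 33.332 = 1.457 cmH2O.

1.5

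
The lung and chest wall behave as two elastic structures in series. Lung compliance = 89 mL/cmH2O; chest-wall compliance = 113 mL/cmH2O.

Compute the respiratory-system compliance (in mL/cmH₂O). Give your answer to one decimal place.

Lung and chest wall are elastances in series: 1/Crs = 1/CL + 1/Ccw.
1/Crs = 1/89 + 1/113 = 0.02009.
Crs = 49.776 mL/cmH2O.

49.8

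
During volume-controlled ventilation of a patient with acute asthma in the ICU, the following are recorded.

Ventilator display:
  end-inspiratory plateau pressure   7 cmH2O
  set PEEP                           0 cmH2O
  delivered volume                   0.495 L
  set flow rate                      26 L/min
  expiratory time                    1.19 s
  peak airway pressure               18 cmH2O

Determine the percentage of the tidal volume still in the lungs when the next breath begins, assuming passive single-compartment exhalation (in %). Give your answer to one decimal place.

Flow: 26 L/min ÷ 60 = 0.4333 L/s.
R = (PIP − Pplat)/V̇ = (18 − 7) / 0.4333 = 11.0/0.4333 = 25.387 cmH2O·s/L.
C = Vt/(Pplat − PEEP) = 495.0 / (7 − 0) = 495.0/7.0 = 70.714 mL/cmH2O.
τ = R × C = 25.387 × 0.07071 L/cmH2O = 1.795 s.
Fraction remaining at end-expiration = e^(−Te/τ) = e^(−1.19/1.795) = 0.5153 → 51.53%.

51.5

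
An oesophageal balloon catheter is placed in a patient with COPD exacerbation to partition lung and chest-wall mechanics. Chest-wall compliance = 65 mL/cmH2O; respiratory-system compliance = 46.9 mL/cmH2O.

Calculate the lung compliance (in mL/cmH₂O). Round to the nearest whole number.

1/CL = 1/Crs − 1/Ccw.
1/CL = 1/46.9 − 1/65 = 0.005937.
CL = 168.44 mL/cmH2O.

168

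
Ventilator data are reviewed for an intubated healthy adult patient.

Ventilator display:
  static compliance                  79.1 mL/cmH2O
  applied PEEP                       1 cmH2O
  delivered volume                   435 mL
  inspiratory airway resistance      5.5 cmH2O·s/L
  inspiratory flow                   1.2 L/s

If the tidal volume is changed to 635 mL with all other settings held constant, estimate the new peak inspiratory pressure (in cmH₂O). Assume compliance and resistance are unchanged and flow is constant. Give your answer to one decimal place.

15.6

PIP = Vt/C + R·V̇ + PEEP (constant-flow equation of motion).
Only the elastic term changes: ΔPIP = ΔVt / C = (635 − 435) / 79.1 = 2.528 cmH2O.
Original PIP = 435/79.1 + 5.5×1.2 + 1 = 13.099 cmH2O; new PIP = 13.099 + (2.528) = 15.627 cmH2O.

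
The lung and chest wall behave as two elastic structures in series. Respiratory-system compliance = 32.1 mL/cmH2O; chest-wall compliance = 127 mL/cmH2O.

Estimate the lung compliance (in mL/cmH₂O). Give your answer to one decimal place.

43.0

1/CL = 1/Crs − 1/Ccw.
1/CL = 1/32.1 − 1/127 = 0.02328.
CL = 42.955 mL/cmH2O.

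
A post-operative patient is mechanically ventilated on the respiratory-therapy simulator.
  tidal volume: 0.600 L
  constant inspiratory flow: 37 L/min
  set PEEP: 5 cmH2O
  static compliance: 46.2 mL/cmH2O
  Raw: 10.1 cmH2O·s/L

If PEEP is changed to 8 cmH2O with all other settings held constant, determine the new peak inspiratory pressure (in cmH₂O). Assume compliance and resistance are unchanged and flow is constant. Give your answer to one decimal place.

Flow: 37 L/min ÷ 60 = 0.6167 L/s.
PIP = Vt/C + R·V̇ + PEEP (constant-flow equation of motion).
Only the baseline term changes: ΔPIP = ΔPEEP = 8 − 5 = 3.0 cmH2O.
Original PIP = 600/46.2 + 10.1×0.6167 + 5 = 24.216 cmH2O; new PIP = 24.216 + (3.0) = 27.216 cmH2O.

27.2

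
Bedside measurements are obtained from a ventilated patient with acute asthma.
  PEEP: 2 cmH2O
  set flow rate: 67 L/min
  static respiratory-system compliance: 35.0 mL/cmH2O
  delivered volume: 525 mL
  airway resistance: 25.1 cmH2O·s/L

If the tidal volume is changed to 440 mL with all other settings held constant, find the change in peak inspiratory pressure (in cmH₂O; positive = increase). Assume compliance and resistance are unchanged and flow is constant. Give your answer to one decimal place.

PIP = Vt/C + R·V̇ + PEEP (constant-flow equation of motion).
Only the elastic term changes: ΔPIP = ΔVt / C = (440 − 525) / 35.0 = -2.429 cmH2O.

-2.4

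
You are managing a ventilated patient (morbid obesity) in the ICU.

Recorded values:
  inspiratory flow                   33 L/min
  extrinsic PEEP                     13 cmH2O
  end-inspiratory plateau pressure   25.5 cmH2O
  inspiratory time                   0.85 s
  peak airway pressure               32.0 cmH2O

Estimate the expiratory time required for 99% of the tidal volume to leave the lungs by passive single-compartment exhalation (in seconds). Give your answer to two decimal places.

Flow: 33 L/min ÷ 60 = 0.55 L/s.
Vt = flow × Ti = 0.55 L/s × 0.85 s × 1000 mL/L = 467.5 mL.
R = (PIP − Pplat)/V̇ = (32.0 − 25.5) / 0.55 = 6.5/0.55 = 11.818 cmH2O·s/L.
C = Vt/(Pplat − PEEP) = 467.5 / (25.5 − 13) = 467.5/12.5 = 37.4 mL/cmH2O.
τ = R × C = 11.818 × 0.0374 L/cmH2O = 0.442 s.
t = −τ·ln(1 − 0.99) = −0.442·ln(0.01) = 2.035 s.

2.04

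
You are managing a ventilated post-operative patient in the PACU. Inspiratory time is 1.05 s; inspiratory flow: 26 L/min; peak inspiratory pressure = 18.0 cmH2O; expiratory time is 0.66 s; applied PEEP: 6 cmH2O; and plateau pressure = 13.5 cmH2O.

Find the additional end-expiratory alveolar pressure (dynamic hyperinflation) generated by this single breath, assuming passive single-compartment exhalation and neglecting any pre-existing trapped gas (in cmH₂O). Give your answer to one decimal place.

Flow: 26 L/min ÷ 60 = 0.4333 L/s.
Vt = flow × Ti = 0.4333 L/s × 1.05 s × 1000 mL/L = 454.97 mL.
R = (PIP − Pplat)/V̇ = (18.0 − 13.5) / 0.4333 = 4.5/0.4333 = 10.385 cmH2O·s/L.
C = Vt/(Pplat − PEEP) = 454.97 / (13.5 − 6) = 454.97/7.5 = 60.663 mL/cmH2O.
τ = R × C = 10.385 × 0.06066 L/cmH2O = 0.63 s.
Fraction remaining = e^(−Te/τ) = e^(−0.66/0.63) = 0.3508; trapped volume = 454.97 × 0.3508 = 159.6 mL.
Additional alveolar pressure from trapping ≈ V_trapped / C = 159.6 / 60.663 = 2.631 cmH2O.

2.6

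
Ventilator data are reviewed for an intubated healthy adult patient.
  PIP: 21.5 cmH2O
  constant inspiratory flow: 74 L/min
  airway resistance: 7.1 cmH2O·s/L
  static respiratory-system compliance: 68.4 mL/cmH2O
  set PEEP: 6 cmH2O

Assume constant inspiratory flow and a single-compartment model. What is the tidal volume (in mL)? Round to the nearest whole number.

461

Flow: 74 L/min ÷ 60 = 1.2333 L/s.
Equation of motion (constant flow): PIP = Vt/C + R·V̇ + PEEP.
Vt/C = PIP − R·V̇ − PEEP = 21.5 − 8.756 − 6 = 6.744 cmH2O.
Vt = C × 6.744 = 68.4 × 6.744 = 461.29 mL.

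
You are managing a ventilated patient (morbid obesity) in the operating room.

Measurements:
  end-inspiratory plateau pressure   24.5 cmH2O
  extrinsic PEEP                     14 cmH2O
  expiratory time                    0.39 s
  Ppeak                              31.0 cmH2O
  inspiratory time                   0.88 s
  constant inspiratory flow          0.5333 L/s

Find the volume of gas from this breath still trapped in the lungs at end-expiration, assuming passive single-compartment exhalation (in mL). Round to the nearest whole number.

Vt = flow × Ti = 0.5333 L/s × 0.88 s × 1000 mL/L = 469.3 mL.
R = (PIP − Pplat)/V̇ = (31.0 − 24.5) / 0.5333 = 6.5/0.5333 = 12.188 cmH2O·s/L.
C = Vt/(Pplat − PEEP) = 469.3 / (24.5 − 14) = 469.3/10.5 = 44.695 mL/cmH2O.
τ = R × C = 12.188 × 0.0447 L/cmH2O = 0.5448 s.
Fraction remaining = e^(−Te/τ) = e^(−0.39/0.5448) = 0.4888.
Trapped volume = 469.3 × 0.4888 = 229.39 mL.

229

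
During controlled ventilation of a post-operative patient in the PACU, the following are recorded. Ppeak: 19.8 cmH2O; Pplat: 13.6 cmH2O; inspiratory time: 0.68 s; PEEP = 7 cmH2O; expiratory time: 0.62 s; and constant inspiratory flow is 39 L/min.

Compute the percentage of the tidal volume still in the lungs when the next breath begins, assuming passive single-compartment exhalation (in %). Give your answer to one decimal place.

37.9

Flow: 39 L/min ÷ 60 = 0.65 L/s.
Vt = flow × Ti = 0.65 L/s × 0.68 s × 1000 mL/L = 442.0 mL.
R = (PIP − Pplat)/V̇ = (19.8 − 13.6) / 0.65 = 6.2/0.65 = 9.538 cmH2O·s/L.
C = Vt/(Pplat − PEEP) = 442.0 / (13.6 − 7) = 442.0/6.6 = 66.97 mL/cmH2O.
τ = R × C = 9.538 × 0.06697 L/cmH2O = 0.6388 s.
Fraction remaining at end-expiration = e^(−Te/τ) = e^(−0.62/0.6388) = 0.3789 → 37.89%.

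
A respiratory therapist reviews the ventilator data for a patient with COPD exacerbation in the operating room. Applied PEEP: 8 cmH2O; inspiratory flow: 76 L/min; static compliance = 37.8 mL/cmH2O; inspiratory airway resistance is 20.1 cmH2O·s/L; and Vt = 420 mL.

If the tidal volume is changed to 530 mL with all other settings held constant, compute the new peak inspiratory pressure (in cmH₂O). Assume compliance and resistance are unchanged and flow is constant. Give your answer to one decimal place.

47.5

Flow: 76 L/min ÷ 60 = 1.2667 L/s.
PIP = Vt/C + R·V̇ + PEEP (constant-flow equation of motion).
Only the elastic term changes: ΔPIP = ΔVt / C = (530 − 420) / 37.8 = 2.91 cmH2O.
Original PIP = 420/37.8 + 20.1×1.2667 + 8 = 44.572 cmH2O; new PIP = 44.572 + (2.91) = 47.482 cmH2O.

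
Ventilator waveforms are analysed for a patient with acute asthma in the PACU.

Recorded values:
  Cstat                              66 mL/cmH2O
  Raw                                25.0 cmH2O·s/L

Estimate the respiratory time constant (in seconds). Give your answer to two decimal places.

τ = R × C = 25.0 × 66 mL/cmH2O = 25.0 × 0.066 L/cmH2O = 1.65 s.

1.65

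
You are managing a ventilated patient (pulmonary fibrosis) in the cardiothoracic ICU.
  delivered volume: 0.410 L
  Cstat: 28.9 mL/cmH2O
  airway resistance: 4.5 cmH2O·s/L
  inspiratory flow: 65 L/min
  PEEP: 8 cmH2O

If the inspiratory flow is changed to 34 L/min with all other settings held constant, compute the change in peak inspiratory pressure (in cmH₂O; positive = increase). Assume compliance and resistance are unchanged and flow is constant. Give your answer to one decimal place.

-2.3

Flow: 65 L/min ÷ 60 = 1.0833 L/s.
New flow: 34 L/min ÷ 60 = 0.5667 L/s.
PIP = Vt/C + R·V̇ + PEEP (constant-flow equation of motion).
Only the resistive term changes: ΔPIP = R × ΔV̇ = 4.5 × (0.5667 − 1.0833) = 4.5 × -0.5166 = -2.325 cmH2O.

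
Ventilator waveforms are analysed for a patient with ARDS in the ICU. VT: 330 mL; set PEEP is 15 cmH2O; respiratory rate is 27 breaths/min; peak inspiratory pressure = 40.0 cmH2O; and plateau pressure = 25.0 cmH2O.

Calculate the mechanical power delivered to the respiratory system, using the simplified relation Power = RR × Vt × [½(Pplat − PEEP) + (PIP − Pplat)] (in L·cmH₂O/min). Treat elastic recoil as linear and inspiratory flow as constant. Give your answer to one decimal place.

Per-breath work = Vt × [½(Pplat−PEEP) + (PIP−Pplat)] = 0.330 × [0.5×10.0 + 15.0] = 0.330 × 20.0 = 6.6 L·cmH2O.
Power = 27 × 6.6 = 178.2 L·cmH2O/min.

178.2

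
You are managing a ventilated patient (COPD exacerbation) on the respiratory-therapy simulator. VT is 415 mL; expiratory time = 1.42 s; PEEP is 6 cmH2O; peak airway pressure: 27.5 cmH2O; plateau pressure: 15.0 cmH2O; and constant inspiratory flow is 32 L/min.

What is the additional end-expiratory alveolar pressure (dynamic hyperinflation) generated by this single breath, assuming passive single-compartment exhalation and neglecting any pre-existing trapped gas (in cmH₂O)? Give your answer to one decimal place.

2.4

Flow: 32 L/min ÷ 60 = 0.5333 L/s.
R = (PIP − Pplat)/V̇ = (27.5 − 15.0) / 0.5333 = 12.5/0.5333 = 23.439 cmH2O·s/L.
C = Vt/(Pplat − PEEP) = 415.0 / (15.0 − 6) = 415.0/9.0 = 46.111 mL/cmH2O.
τ = R × C = 23.439 × 0.04611 L/cmH2O = 1.081 s.
Fraction remaining = e^(−Te/τ) = e^(−1.42/1.081) = 0.2689; trapped volume = 415.0 × 0.2689 = 111.59 mL.
Additional alveolar pressure from trapping ≈ V_trapped / C = 111.59 / 46.111 = 2.42 cmH2O.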